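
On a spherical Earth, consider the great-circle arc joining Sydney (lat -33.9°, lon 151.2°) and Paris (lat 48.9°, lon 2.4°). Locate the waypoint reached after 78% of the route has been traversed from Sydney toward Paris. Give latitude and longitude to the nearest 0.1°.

From cos δ = sin φ₁ sin φ₂ + cos φ₁ cos φ₂ cos Δλ, the central angle is δ ≈ 2.662 rad (152.5°).
Interpolate at f = 0.78 with slerp weights a = sin((1−f)δ)/sin δ ≈ 1.197, b = sin(fδ)/sin δ ≈ 1.895.
p = a·p₁ + b·p₂ ≈ (0.374, 0.531, 0.760); φ = arcsin(p_z) ≈ 49.51°, λ = atan2(p_y, p_x) ≈ 54.82°.

≈ lat 49.5°, lon 54.8°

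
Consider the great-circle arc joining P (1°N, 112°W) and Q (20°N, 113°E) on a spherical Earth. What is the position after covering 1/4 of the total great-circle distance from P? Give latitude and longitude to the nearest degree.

≈ (16°N, 142°W)

The haversine formula gives a central angle δ ≈ 2.289 rad (131.2°) between the endpoints.
Interpolate at f = 1/4 with slerp weights a = sin((1−f)δ)/sin δ ≈ 1.314, b = sin(fδ)/sin δ ≈ 0.720.
p = a·p₁ + b·p₂ ≈ (-0.757, -0.596, 0.269); φ = arcsin(p_z) ≈ 15.61°, λ = atan2(p_y, p_x) ≈ -141.77°.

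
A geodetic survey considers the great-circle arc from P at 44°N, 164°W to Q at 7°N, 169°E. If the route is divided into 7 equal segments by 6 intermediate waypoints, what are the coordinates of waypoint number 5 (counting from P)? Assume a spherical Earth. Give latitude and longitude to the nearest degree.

Write both endpoints as unit vectors p₁, p₂ with components (cos φ cos λ, cos φ sin λ, sin φ).
The central angle between the endpoints is δ = arccos(p₁·p₂) ≈ 0.766 rad (43.9°).
Interpolate at f = 5/7 with slerp weights a = sin((1−f)δ)/sin δ ≈ 0.313, b = sin(fδ)/sin δ ≈ 0.750.
p = a·p₁ + b·p₂ ≈ (-0.948, 0.080, 0.309); φ = arcsin(p_z) ≈ 18.00°, λ = atan2(p_y, p_x) ≈ 175.17°.

≈ 18°N, 175°E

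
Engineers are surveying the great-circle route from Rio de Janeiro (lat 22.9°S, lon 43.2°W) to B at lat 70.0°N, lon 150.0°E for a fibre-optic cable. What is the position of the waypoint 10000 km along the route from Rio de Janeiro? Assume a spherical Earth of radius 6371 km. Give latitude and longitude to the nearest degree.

≈ lat 66°N, lon 58°W

Convert each endpoint to a unit vector on the sphere (x = cos φ cos λ, y = cos φ sin λ, z = sin φ).
The central angle between the endpoints is δ = arccos(p₁·p₂) ≈ 2.308 rad (132.3°). The total great-circle distance is δ·R ≈ 2.308 × 6371 ≈ 14706 km, so the target fraction is f = 10000/14706 ≈ 0.680.
Interpolate at f ≈ 0.680 with slerp weights a = sin((1−f)δ)/sin δ ≈ 0.910, b = sin(fδ)/sin δ ≈ 1.351.
p = a·p₁ + b·p₂ ≈ (0.211, -0.343, 0.916); φ = arcsin(p_z) ≈ 66.29°, λ = atan2(p_y, p_x) ≈ -58.41°.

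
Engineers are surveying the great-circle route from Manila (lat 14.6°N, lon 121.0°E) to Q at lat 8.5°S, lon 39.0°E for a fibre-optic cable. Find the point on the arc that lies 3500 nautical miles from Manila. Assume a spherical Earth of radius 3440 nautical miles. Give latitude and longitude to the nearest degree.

≈ lat 1°S, lon 64°E

The haversine formula gives a central angle δ ≈ 1.475 rad (84.5°) between the endpoints. The total great-circle distance is δ·R ≈ 1.475 × 3440 ≈ 5073 nmi, so the target fraction is f = 3500/5073 ≈ 0.690.
Interpolate at f ≈ 0.690 with slerp weights a = sin((1−f)δ)/sin δ ≈ 0.444, b = sin(fδ)/sin δ ≈ 0.855.
p = a·p₁ + b·p₂ ≈ (0.436, 0.900, -0.015); φ = arcsin(p_z) ≈ -0.83°, λ = atan2(p_y, p_x) ≈ 64.16°.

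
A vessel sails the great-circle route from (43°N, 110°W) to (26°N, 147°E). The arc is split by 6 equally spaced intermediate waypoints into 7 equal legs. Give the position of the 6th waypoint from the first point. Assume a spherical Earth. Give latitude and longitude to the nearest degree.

≈ (34°N, 157°E)

Write both endpoints as unit vectors p₁, p₂ with components (cos φ cos λ, cos φ sin λ, sin φ).
The central angle between the endpoints is δ = arccos(p₁·p₂) ≈ 1.419 rad (81.3°).
Interpolate at f = 6/7 with slerp weights a = sin((1−f)δ)/sin δ ≈ 0.204, b = sin(fδ)/sin δ ≈ 0.949.
p = a·p₁ + b·p₂ ≈ (-0.766, 0.324, 0.555); φ = arcsin(p_z) ≈ 33.70°, λ = atan2(p_y, p_x) ≈ 157.05°.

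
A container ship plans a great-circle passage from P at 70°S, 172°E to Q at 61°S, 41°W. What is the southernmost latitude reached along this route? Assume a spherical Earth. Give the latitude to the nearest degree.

The great circle lies in the plane with unit normal n̂ = (p₁ × p₂)/|p₁ × p₂|.
Here n̂_z ≈ +0.124; the vertex latitude is φ_max = arccos|n̂_z| ≈ 82.9°.
Check via Clairaut: cos φ_max = |cos φ₁| · sin C = cos(70.0°)·sin(158.8°) ≈ 0.124, again giving ≈ 82.9°.

≈ 83°S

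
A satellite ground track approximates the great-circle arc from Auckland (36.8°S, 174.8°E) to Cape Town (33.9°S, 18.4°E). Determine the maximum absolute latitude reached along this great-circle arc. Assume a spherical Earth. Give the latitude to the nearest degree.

≈ 74°S

The great circle lies in the plane with unit normal n̂ = (p₁ × p₂)/|p₁ × p₂|.
Here n̂_z ≈ -0.277; the vertex latitude is φ_max = arccos|n̂_z| ≈ 73.9°.
Check via Clairaut: cos φ_max = |cos φ₁| · sin C = cos(36.8°)·sin(159.8°) ≈ 0.277, again giving ≈ 73.9°.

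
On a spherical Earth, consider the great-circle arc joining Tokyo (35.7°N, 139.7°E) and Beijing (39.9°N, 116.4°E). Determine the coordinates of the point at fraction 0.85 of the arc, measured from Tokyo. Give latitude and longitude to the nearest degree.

Write both endpoints as unit vectors p₁, p₂ with components (cos φ cos λ, cos φ sin λ, sin φ).
The central angle between the endpoints is δ = arccos(p₁·p₂) ≈ 0.329 rad (18.8°).
Interpolate at f = 0.85 with slerp weights a = sin((1−f)δ)/sin δ ≈ 0.153, b = sin(fδ)/sin δ ≈ 0.854.
p = a·p₁ + b·p₂ ≈ (-0.386, 0.667, 0.637); φ = arcsin(p_z) ≈ 39.57°, λ = atan2(p_y, p_x) ≈ 120.05°.

≈ (40°N, 120°E)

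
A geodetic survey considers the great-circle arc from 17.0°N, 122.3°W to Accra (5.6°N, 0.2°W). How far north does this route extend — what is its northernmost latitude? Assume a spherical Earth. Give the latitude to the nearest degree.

The great circle lies in the plane with unit normal n̂ = (p₁ × p₂)/|p₁ × p₂|.
Here n̂_z ≈ +0.917; the vertex latitude is φ_max = arccos|n̂_z| ≈ 23.4°.
Check via Clairaut: cos φ_max = |cos φ₁| · sin C = cos(17.0°)·sin(73.6°) ≈ 0.917, again giving ≈ 23.4°.

≈ 23°N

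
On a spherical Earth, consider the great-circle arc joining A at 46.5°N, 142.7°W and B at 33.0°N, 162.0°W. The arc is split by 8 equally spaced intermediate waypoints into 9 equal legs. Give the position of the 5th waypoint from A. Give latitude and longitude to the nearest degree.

From cos δ = sin φ₁ sin φ₂ + cos φ₁ cos φ₂ cos Δλ, the central angle is δ ≈ 0.348 rad (20.0°).
Interpolate at f = 5/9 with slerp weights a = sin((1−f)δ)/sin δ ≈ 0.452, b = sin(fδ)/sin δ ≈ 0.563.
p = a·p₁ + b·p₂ ≈ (-0.697, -0.334, 0.635); φ = arcsin(p_z) ≈ 39.39°, λ = atan2(p_y, p_x) ≈ -154.36°.

≈ 39°N, 154°W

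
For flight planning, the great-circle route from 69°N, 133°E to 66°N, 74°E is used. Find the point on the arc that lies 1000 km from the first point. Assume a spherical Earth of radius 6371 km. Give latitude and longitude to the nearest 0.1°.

From cos δ = sin φ₁ sin φ₂ + cos φ₁ cos φ₂ cos Δλ, the central angle is δ ≈ 0.382 rad (21.9°). The total great-circle distance is δ·R ≈ 0.382 × 6371 ≈ 2433 km, so the target fraction is f = 1000/2433 ≈ 0.411.
Interpolate at f ≈ 0.411 with slerp weights a = sin((1−f)δ)/sin δ ≈ 0.599, b = sin(fδ)/sin δ ≈ 0.419.
p = a·p₁ + b·p₂ ≈ (-0.099, 0.321, 0.942); φ = arcsin(p_z) ≈ 70.38°, λ = atan2(p_y, p_x) ≈ 107.19°.

≈ 70.4°N, 107.2°E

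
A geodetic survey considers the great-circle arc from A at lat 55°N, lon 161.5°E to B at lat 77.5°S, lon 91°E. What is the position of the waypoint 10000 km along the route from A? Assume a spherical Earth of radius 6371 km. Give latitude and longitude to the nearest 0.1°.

Write both endpoints as unit vectors p₁, p₂ with components (cos φ cos λ, cos φ sin λ, sin φ).
The central angle between the endpoints is δ = arccos(p₁·p₂) ≈ 2.431 rad (139.3°). The total great-circle distance is δ·R ≈ 2.431 × 6371 ≈ 15491 km, so the target fraction is f = 10000/15491 ≈ 0.646.
Interpolate at f ≈ 0.646 with slerp weights a = sin((1−f)δ)/sin δ ≈ 1.164, b = sin(fδ)/sin δ ≈ 1.534.
p = a·p₁ + b·p₂ ≈ (-0.639, 0.544, -0.544); φ = arcsin(p_z) ≈ -32.94°, λ = atan2(p_y, p_x) ≈ 139.60°.

≈ lat 32.9°S, lon 139.6°E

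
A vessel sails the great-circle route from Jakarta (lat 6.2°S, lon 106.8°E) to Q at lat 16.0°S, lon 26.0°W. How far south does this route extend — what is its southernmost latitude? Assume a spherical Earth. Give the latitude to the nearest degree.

The great circle lies in the plane with unit normal n̂ = (p₁ × p₂)/|p₁ × p₂|.
Here n̂_z ≈ -0.893; the vertex latitude is φ_max = arccos|n̂_z| ≈ 26.7°.

≈ 27°S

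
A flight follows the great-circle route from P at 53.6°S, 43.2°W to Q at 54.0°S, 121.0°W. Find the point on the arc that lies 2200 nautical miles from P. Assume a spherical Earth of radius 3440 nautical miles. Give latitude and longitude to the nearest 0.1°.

Write both endpoints as unit vectors p₁, p₂ with components (cos φ cos λ, cos φ sin λ, sin φ).
The central angle between the endpoints is δ = arccos(p₁·p₂) ≈ 0.760 rad (43.5°). The total great-circle distance is δ·R ≈ 0.760 × 3440 ≈ 2614 nmi, so the target fraction is f = 2200/2614 ≈ 0.842.
Interpolate at f ≈ 0.842 with slerp weights a = sin((1−f)δ)/sin δ ≈ 0.174, b = sin(fδ)/sin δ ≈ 0.866.
p = a·p₁ + b·p₂ ≈ (-0.187, -0.507, -0.841); φ = arcsin(p_z) ≈ -57.27°, λ = atan2(p_y, p_x) ≈ -110.22°.

≈ 57.3°S, 110.2°W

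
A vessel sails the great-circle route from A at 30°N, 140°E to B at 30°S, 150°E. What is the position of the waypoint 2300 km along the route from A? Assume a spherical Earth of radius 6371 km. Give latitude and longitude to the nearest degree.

Write both endpoints as unit vectors p₁, p₂ with components (cos φ cos λ, cos φ sin λ, sin φ).
The central angle between the endpoints is δ = arccos(p₁·p₂) ≈ 1.060 rad (60.8°). The total great-circle distance is δ·R ≈ 1.060 × 6371 ≈ 6755 km, so the target fraction is f = 2300/6755 ≈ 0.340.
Interpolate at f ≈ 0.340 with slerp weights a = sin((1−f)δ)/sin δ ≈ 0.738, b = sin(fδ)/sin δ ≈ 0.405.
p = a·p₁ + b·p₂ ≈ (-0.793, 0.586, 0.166); φ = arcsin(p_z) ≈ 9.58°, λ = atan2(p_y, p_x) ≈ 143.54°.

≈ 10°N, 144°E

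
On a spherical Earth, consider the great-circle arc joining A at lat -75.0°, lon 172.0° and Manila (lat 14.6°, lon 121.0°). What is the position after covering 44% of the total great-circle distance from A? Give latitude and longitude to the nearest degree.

≈ lat -37°, lon 133°

Write both endpoints as unit vectors p₁, p₂ with components (cos φ cos λ, cos φ sin λ, sin φ).
The central angle between the endpoints is δ = arccos(p₁·p₂) ≈ 1.657 rad (94.9°).
Interpolate at f = 0.44 with slerp weights a = sin((1−f)δ)/sin δ ≈ 0.803, b = sin(fδ)/sin δ ≈ 0.669.
p = a·p₁ + b·p₂ ≈ (-0.539, 0.584, -0.607); φ = arcsin(p_z) ≈ -37.40°, λ = atan2(p_y, p_x) ≈ 132.73°.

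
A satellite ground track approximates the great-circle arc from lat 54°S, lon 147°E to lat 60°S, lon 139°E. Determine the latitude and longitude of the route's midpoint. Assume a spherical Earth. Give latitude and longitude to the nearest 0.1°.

≈ lat 57.1°S, lon 143.3°E

Write both endpoints as unit vectors p₁, p₂ with components (cos φ cos λ, cos φ sin λ, sin φ).
The central angle between the endpoints is δ = arccos(p₁·p₂) ≈ 0.129 rad (7.4°).
Interpolate at f = 1/2 with slerp weights a = sin((1−f)δ)/sin δ ≈ 0.501, b = sin(fδ)/sin δ ≈ 0.501.
p = a·p₁ + b·p₂ ≈ (-0.436, 0.325, -0.839); φ = arcsin(p_z) ≈ -57.06°, λ = atan2(p_y, p_x) ≈ 143.32°.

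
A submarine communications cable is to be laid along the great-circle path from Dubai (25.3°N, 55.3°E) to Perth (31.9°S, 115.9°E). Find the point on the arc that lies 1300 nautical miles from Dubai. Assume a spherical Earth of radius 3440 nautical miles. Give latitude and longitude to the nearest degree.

≈ 10°N, 72°E

Write both endpoints as unit vectors p₁, p₂ with components (cos φ cos λ, cos φ sin λ, sin φ).
The central angle between the endpoints is δ = arccos(p₁·p₂) ≈ 1.419 rad (81.3°). The total great-circle distance is δ·R ≈ 1.419 × 3440 ≈ 4882 nmi, so the target fraction is f = 1300/4882 ≈ 0.266.
Interpolate at f ≈ 0.266 with slerp weights a = sin((1−f)δ)/sin δ ≈ 0.873, b = sin(fδ)/sin δ ≈ 0.373.
p = a·p₁ + b·p₂ ≈ (0.311, 0.934, 0.176); φ = arcsin(p_z) ≈ 10.13°, λ = atan2(p_y, p_x) ≈ 71.59°.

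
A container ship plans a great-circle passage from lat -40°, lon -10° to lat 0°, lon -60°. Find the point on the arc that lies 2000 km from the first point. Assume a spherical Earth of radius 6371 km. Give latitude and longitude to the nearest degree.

Convert each endpoint to a unit vector on the sphere (x = cos φ cos λ, y = cos φ sin λ, z = sin φ).
The central angle between the endpoints is δ = arccos(p₁·p₂) ≈ 1.056 rad (60.5°). The total great-circle distance is δ·R ≈ 1.056 × 6371 ≈ 6727 km, so the target fraction is f = 2000/6727 ≈ 0.297.
Interpolate at f ≈ 0.297 with slerp weights a = sin((1−f)δ)/sin δ ≈ 0.776, b = sin(fδ)/sin δ ≈ 0.355.
p = a·p₁ + b·p₂ ≈ (0.763, -0.411, -0.499); φ = arcsin(p_z) ≈ -29.94°, λ = atan2(p_y, p_x) ≈ -28.28°.

≈ lat -30°, lon -28°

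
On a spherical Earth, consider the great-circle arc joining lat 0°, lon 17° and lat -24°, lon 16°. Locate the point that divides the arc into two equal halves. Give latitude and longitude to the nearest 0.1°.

From cos δ = sin φ₁ sin φ₂ + cos φ₁ cos φ₂ cos Δλ, the central angle is δ ≈ 0.419 rad (24.0°).
Interpolate at f = 1/2 with slerp weights a = sin((1−f)δ)/sin δ ≈ 0.511, b = sin(fδ)/sin δ ≈ 0.511.
p = a·p₁ + b·p₂ ≈ (0.938, 0.278, -0.208); φ = arcsin(p_z) ≈ -12.00°, λ = atan2(p_y, p_x) ≈ 16.52°.

≈ lat -12.0°, lon 16.5°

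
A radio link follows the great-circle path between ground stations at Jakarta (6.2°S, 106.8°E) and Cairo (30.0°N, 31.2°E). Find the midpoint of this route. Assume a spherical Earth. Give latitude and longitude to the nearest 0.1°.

The haversine formula gives a central angle δ ≈ 1.410 rad (80.8°) between the endpoints.
Interpolate at f = 1/2 with slerp weights a = sin((1−f)δ)/sin δ ≈ 0.657, b = sin(fδ)/sin δ ≈ 0.657.
p = a·p₁ + b·p₂ ≈ (0.298, 0.919, 0.257); φ = arcsin(p_z) ≈ 14.91°, λ = atan2(p_y, p_x) ≈ 72.06°.

≈ 14.9°N, 72.1°E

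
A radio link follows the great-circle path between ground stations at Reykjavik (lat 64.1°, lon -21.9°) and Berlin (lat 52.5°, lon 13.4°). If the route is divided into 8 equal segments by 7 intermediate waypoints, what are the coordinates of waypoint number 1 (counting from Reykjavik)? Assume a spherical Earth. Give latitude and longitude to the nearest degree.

The haversine formula gives a central angle δ ≈ 0.375 rad (21.5°) between the endpoints.
Interpolate at f = 1/8 with slerp weights a = sin((1−f)δ)/sin δ ≈ 0.880, b = sin(fδ)/sin δ ≈ 0.128.
p = a·p₁ + b·p₂ ≈ (0.432, -0.125, 0.893); φ = arcsin(p_z) ≈ 63.25°, λ = atan2(p_y, p_x) ≈ -16.16°.

≈ lat 63°, lon -16°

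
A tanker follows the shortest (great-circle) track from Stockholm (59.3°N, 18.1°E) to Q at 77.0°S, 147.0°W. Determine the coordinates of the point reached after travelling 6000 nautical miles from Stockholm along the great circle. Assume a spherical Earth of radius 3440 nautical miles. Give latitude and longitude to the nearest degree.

Convert each endpoint to a unit vector on the sphere (x = cos φ cos λ, y = cos φ sin λ, z = sin φ).
The central angle between the endpoints is δ = arccos(p₁·p₂) ≈ 2.820 rad (161.6°). The total great-circle distance is δ·R ≈ 2.820 × 3440 ≈ 9702 nmi, so the target fraction is f = 6000/9702 ≈ 0.618.
Interpolate at f ≈ 0.618 with slerp weights a = sin((1−f)δ)/sin δ ≈ 2.786, b = sin(fδ)/sin δ ≈ 3.118.
p = a·p₁ + b·p₂ ≈ (0.764, 0.060, -0.643); φ = arcsin(p_z) ≈ -40.00°, λ = atan2(p_y, p_x) ≈ 4.48°.

≈ 40°S, 4°E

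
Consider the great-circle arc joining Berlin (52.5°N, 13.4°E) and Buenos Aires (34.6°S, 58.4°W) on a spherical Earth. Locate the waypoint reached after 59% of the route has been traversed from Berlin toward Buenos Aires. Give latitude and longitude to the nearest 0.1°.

Convert each endpoint to a unit vector on the sphere (x = cos φ cos λ, y = cos φ sin λ, z = sin φ).
The central angle between the endpoints is δ = arccos(p₁·p₂) ≈ 1.869 rad (107.1°).
Interpolate at f = 0.59 with slerp weights a = sin((1−f)δ)/sin δ ≈ 0.726, b = sin(fδ)/sin δ ≈ 0.934.
p = a·p₁ + b·p₂ ≈ (0.832, -0.552, 0.045); φ = arcsin(p_z) ≈ 2.60°, λ = atan2(p_y, p_x) ≈ -33.56°.

≈ (2.6°N, 33.6°W)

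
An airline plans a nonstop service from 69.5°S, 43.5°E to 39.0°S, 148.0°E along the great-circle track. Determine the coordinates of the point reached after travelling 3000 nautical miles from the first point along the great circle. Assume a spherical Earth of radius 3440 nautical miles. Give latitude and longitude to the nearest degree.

The haversine formula gives a central angle δ ≈ 1.022 rad (58.6°) between the endpoints. The total great-circle distance is δ·R ≈ 1.022 × 3440 ≈ 3517 nmi, so the target fraction is f = 3000/3517 ≈ 0.853.
Interpolate at f ≈ 0.853 with slerp weights a = sin((1−f)δ)/sin δ ≈ 0.175, b = sin(fδ)/sin δ ≈ 0.897.
p = a·p₁ + b·p₂ ≈ (-0.547, 0.412, -0.729); φ = arcsin(p_z) ≈ -46.80°, λ = atan2(p_y, p_x) ≈ 143.01°.

≈ 47°S, 143°E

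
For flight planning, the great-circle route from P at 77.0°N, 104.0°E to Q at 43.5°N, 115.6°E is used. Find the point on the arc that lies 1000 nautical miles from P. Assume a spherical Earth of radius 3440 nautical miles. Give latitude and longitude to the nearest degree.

The haversine formula gives a central angle δ ≈ 0.591 rad (33.8°) between the endpoints. The total great-circle distance is δ·R ≈ 0.591 × 3440 ≈ 2032 nmi, so the target fraction is f = 1000/2032 ≈ 0.492.
Interpolate at f ≈ 0.492 with slerp weights a = sin((1−f)δ)/sin δ ≈ 0.531, b = sin(fδ)/sin δ ≈ 0.515.
p = a·p₁ + b·p₂ ≈ (-0.190, 0.452, 0.871); φ = arcsin(p_z) ≈ 60.61°, λ = atan2(p_y, p_x) ≈ 112.80°.

≈ 61°N, 113°E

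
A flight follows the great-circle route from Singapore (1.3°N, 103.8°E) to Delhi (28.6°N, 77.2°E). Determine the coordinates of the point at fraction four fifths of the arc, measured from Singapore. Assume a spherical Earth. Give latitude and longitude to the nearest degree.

≈ 23°N, 83°E

Write both endpoints as unit vectors p₁, p₂ with components (cos φ cos λ, cos φ sin λ, sin φ).
The central angle between the endpoints is δ = arccos(p₁·p₂) ≈ 0.651 rad (37.3°).
Interpolate at f = 4/5 with slerp weights a = sin((1−f)δ)/sin δ ≈ 0.214, b = sin(fδ)/sin δ ≈ 0.821.
p = a·p₁ + b·p₂ ≈ (0.109, 0.911, 0.398); φ = arcsin(p_z) ≈ 23.45°, λ = atan2(p_y, p_x) ≈ 83.20°.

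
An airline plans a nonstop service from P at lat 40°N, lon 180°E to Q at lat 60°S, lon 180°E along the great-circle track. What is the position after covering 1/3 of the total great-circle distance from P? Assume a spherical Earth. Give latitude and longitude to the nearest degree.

≈ lat 7°N, lon 180°E

The haversine formula gives a central angle δ ≈ 1.745 rad (100.0°) between the endpoints.
Interpolate at f = 1/3 with slerp weights a = sin((1−f)δ)/sin δ ≈ 0.932, b = sin(fδ)/sin δ ≈ 0.558.
p = a·p₁ + b·p₂ ≈ (-0.993, -0.000, 0.116); φ = arcsin(p_z) ≈ 6.67°, λ = atan2(p_y, p_x) ≈ -180.00°.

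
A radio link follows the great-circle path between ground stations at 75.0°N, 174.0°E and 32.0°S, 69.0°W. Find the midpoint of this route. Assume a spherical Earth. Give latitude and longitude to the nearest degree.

≈ 30°N, 87°W

Convert each endpoint to a unit vector on the sphere (x = cos φ cos λ, y = cos φ sin λ, z = sin φ).
The central angle between the endpoints is δ = arccos(p₁·p₂) ≈ 2.229 rad (127.7°).
Interpolate at f = 1/2 with slerp weights a = sin((1−f)δ)/sin δ ≈ 1.134, b = sin(fδ)/sin δ ≈ 1.134.
p = a·p₁ + b·p₂ ≈ (0.053, -0.867, 0.495); φ = arcsin(p_z) ≈ 29.65°, λ = atan2(p_y, p_x) ≈ -86.52°.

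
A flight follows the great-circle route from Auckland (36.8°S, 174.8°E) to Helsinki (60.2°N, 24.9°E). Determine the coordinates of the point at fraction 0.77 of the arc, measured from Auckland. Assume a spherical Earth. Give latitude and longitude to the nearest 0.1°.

From cos δ = sin φ₁ sin φ₂ + cos φ₁ cos φ₂ cos Δλ, the central angle is δ ≈ 2.614 rad (149.8°).
Interpolate at f = 0.77 with slerp weights a = sin((1−f)δ)/sin δ ≈ 1.124, b = sin(fδ)/sin δ ≈ 1.796.
p = a·p₁ + b·p₂ ≈ (-0.087, 0.457, 0.885); φ = arcsin(p_z) ≈ 62.26°, λ = atan2(p_y, p_x) ≈ 100.74°.

≈ (62.3°N, 100.7°E)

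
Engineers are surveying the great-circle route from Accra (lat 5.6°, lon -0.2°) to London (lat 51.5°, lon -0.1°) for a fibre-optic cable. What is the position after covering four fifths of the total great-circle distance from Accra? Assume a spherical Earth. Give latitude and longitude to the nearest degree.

Write both endpoints as unit vectors p₁, p₂ with components (cos φ cos λ, cos φ sin λ, sin φ).
The central angle between the endpoints is δ = arccos(p₁·p₂) ≈ 0.801 rad (45.9°).
Interpolate at f = 4/5 with slerp weights a = sin((1−f)δ)/sin δ ≈ 0.222, b = sin(fδ)/sin δ ≈ 0.833.
p = a·p₁ + b·p₂ ≈ (0.739, -0.002, 0.673); φ = arcsin(p_z) ≈ 42.32°, λ = atan2(p_y, p_x) ≈ -0.13°.

≈ lat 42°, lon 0°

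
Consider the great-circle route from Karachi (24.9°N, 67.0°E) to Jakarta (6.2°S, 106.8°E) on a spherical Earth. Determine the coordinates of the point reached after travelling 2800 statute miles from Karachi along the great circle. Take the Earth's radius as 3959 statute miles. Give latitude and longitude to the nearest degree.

From cos δ = sin φ₁ sin φ₂ + cos φ₁ cos φ₂ cos Δλ, the central angle is δ ≈ 0.867 rad (49.7°). The total great-circle distance is δ·R ≈ 0.867 × 3959 ≈ 3431 mi, so the target fraction is f = 2800/3431 ≈ 0.816.
Interpolate at f ≈ 0.816 with slerp weights a = sin((1−f)δ)/sin δ ≈ 0.208, b = sin(fδ)/sin δ ≈ 0.852.
p = a·p₁ + b·p₂ ≈ (-0.171, 0.985, -0.004); φ = arcsin(p_z) ≈ -0.25°, λ = atan2(p_y, p_x) ≈ 99.85°.

≈ 0°N, 100°E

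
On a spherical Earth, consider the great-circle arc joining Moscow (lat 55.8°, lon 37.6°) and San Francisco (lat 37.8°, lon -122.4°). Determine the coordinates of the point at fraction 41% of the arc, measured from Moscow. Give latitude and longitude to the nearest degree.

Convert each endpoint to a unit vector on the sphere (x = cos φ cos λ, y = cos φ sin λ, z = sin φ).
The central angle between the endpoints is δ = arccos(p₁·p₂) ≈ 1.481 rad (84.9°).
Interpolate at f = 0.41 with slerp weights a = sin((1−f)δ)/sin δ ≈ 0.770, b = sin(fδ)/sin δ ≈ 0.573.
p = a·p₁ + b·p₂ ≈ (0.100, -0.118, 0.988); φ = arcsin(p_z) ≈ 81.08°, λ = atan2(p_y, p_x) ≈ -49.68°.

≈ lat 81°, lon -50°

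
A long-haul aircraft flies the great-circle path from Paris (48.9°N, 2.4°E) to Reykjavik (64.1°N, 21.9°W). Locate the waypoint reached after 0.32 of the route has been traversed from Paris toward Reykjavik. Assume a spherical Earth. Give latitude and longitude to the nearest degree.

≈ (54°N, 3°W)

Convert each endpoint to a unit vector on the sphere (x = cos φ cos λ, y = cos φ sin λ, z = sin φ).
The central angle between the endpoints is δ = arccos(p₁·p₂) ≈ 0.349 rad (20.0°).
Interpolate at f = 0.32 with slerp weights a = sin((1−f)δ)/sin δ ≈ 0.688, b = sin(fδ)/sin δ ≈ 0.326.
p = a·p₁ + b·p₂ ≈ (0.584, -0.034, 0.811); φ = arcsin(p_z) ≈ 54.22°, λ = atan2(p_y, p_x) ≈ -3.35°.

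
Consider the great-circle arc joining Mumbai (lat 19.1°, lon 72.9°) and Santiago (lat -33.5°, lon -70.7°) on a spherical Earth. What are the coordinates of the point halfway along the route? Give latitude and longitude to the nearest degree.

≈ lat -22°, lon 12°

Write both endpoints as unit vectors p₁, p₂ with components (cos φ cos λ, cos φ sin λ, sin φ).
The central angle between the endpoints is δ = arccos(p₁·p₂) ≈ 2.523 rad (144.6°).
Interpolate at f = 1/2 with slerp weights a = sin((1−f)δ)/sin δ ≈ 1.643, b = sin(fδ)/sin δ ≈ 1.643.
p = a·p₁ + b·p₂ ≈ (0.910, 0.191, -0.369); φ = arcsin(p_z) ≈ -21.67°, λ = atan2(p_y, p_x) ≈ 11.85°.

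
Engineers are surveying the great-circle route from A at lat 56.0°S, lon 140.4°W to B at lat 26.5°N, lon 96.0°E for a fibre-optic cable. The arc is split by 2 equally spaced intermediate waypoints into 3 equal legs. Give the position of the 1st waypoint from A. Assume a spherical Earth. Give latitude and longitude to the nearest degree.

≈ lat 43°S, lon 153°E

From cos δ = sin φ₁ sin φ₂ + cos φ₁ cos φ₂ cos Δλ, the central angle is δ ≈ 2.274 rad (130.3°).
Interpolate at f = 1/3 with slerp weights a = sin((1−f)δ)/sin δ ≈ 1.309, b = sin(fδ)/sin δ ≈ 0.902.
p = a·p₁ + b·p₂ ≈ (-0.648, 0.336, -0.683); φ = arcsin(p_z) ≈ -43.10°, λ = atan2(p_y, p_x) ≈ 152.63°.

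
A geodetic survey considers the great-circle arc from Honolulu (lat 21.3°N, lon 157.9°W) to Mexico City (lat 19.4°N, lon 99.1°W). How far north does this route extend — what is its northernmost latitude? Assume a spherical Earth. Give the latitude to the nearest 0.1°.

The great circle lies in the plane with unit normal n̂ = (p₁ × p₂)/|p₁ × p₂|.
Here n̂_z ≈ +0.919; the vertex latitude is φ_max = arccos|n̂_z| ≈ 23.2°.
Check via Clairaut: cos φ_max = |cos φ₁| · sin C = cos(21.3°)·sin(80.7°) ≈ 0.919, again giving ≈ 23.2°.

≈ 23.2°N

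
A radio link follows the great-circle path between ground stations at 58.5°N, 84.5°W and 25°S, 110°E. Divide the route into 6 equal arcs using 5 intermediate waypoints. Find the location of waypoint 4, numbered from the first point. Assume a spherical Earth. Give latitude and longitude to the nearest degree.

The haversine formula gives a central angle δ ≈ 2.530 rad (145.0°) between the endpoints.
Interpolate at f = 4/6 with slerp weights a = sin((1−f)δ)/sin δ ≈ 1.301, b = sin(fδ)/sin δ ≈ 1.730.
p = a·p₁ + b·p₂ ≈ (-0.471, 0.797, 0.378); φ = arcsin(p_z) ≈ 22.21°, λ = atan2(p_y, p_x) ≈ 120.59°.

≈ 22°N, 121°E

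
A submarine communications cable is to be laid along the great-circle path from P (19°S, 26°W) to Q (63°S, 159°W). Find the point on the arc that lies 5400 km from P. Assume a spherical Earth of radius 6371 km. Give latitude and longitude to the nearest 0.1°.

Write both endpoints as unit vectors p₁, p₂ with components (cos φ cos λ, cos φ sin λ, sin φ).
The central angle between the endpoints is δ = arccos(p₁·p₂) ≈ 1.573 rad (90.2°). The total great-circle distance is δ·R ≈ 1.573 × 6371 ≈ 10025 km, so the target fraction is f = 5400/10025 ≈ 0.539.
Interpolate at f ≈ 0.539 with slerp weights a = sin((1−f)δ)/sin δ ≈ 0.664, b = sin(fδ)/sin δ ≈ 0.750.
p = a·p₁ + b·p₂ ≈ (0.246, -0.397, -0.884); φ = arcsin(p_z) ≈ -62.14°, λ = atan2(p_y, p_x) ≈ -58.18°.

≈ (62.1°S, 58.2°W)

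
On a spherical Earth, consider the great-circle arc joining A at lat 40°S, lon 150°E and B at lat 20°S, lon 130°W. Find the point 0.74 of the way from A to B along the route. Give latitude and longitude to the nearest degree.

From cos δ = sin φ₁ sin φ₂ + cos φ₁ cos φ₂ cos Δλ, the central angle is δ ≈ 1.219 rad (69.8°).
Interpolate at f = 0.74 with slerp weights a = sin((1−f)δ)/sin δ ≈ 0.332, b = sin(fδ)/sin δ ≈ 0.836.
p = a·p₁ + b·p₂ ≈ (-0.725, -0.474, -0.499); φ = arcsin(p_z) ≈ -29.95°, λ = atan2(p_y, p_x) ≈ -146.80°.

≈ lat 30°S, lon 147°W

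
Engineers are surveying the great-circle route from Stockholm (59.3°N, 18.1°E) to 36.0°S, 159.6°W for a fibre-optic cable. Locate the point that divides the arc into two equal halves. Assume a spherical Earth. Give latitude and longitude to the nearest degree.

Convert each endpoint to a unit vector on the sphere (x = cos φ cos λ, y = cos φ sin λ, z = sin φ).
The central angle between the endpoints is δ = arccos(p₁·p₂) ≈ 2.734 rad (156.7°).
Interpolate at f = 1/2 with slerp weights a = sin((1−f)δ)/sin δ ≈ 2.471, b = sin(fδ)/sin δ ≈ 2.471.
p = a·p₁ + b·p₂ ≈ (-0.675, -0.305, 0.672); φ = arcsin(p_z) ≈ 42.24°, λ = atan2(p_y, p_x) ≈ -155.68°.

≈ 42°N, 156°W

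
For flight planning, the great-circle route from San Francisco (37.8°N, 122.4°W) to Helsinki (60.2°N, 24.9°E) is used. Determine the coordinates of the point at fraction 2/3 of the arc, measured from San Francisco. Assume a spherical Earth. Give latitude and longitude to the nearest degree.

Write both endpoints as unit vectors p₁, p₂ with components (cos φ cos λ, cos φ sin λ, sin φ).
The central angle between the endpoints is δ = arccos(p₁·p₂) ≈ 1.368 rad (78.4°).
Interpolate at f = 2/3 with slerp weights a = sin((1−f)δ)/sin δ ≈ 0.450, b = sin(fδ)/sin δ ≈ 0.807.
p = a·p₁ + b·p₂ ≈ (0.174, -0.131, 0.976); φ = arcsin(p_z) ≈ 77.44°, λ = atan2(p_y, p_x) ≈ -37.05°.

≈ (77°N, 37°W)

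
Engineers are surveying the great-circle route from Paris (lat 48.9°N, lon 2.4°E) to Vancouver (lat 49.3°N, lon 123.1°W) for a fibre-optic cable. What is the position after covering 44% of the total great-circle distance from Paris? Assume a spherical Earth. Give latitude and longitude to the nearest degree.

The haversine formula gives a central angle δ ≈ 1.243 rad (71.2°) between the endpoints.
Interpolate at f = 0.44 with slerp weights a = sin((1−f)δ)/sin δ ≈ 0.677, b = sin(fδ)/sin δ ≈ 0.549.
p = a·p₁ + b·p₂ ≈ (0.249, -0.281, 0.927); φ = arcsin(p_z) ≈ 67.92°, λ = atan2(p_y, p_x) ≈ -48.47°.

≈ lat 68°N, lon 48°W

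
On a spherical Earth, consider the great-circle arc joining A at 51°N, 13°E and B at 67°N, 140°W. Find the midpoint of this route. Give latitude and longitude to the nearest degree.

≈ 79°N, 19°W

Write both endpoints as unit vectors p₁, p₂ with components (cos φ cos λ, cos φ sin λ, sin φ).
The central angle between the endpoints is δ = arccos(p₁·p₂) ≈ 1.051 rad (60.2°).
Interpolate at f = 1/2 with slerp weights a = sin((1−f)δ)/sin δ ≈ 0.578, b = sin(fδ)/sin δ ≈ 0.578.
p = a·p₁ + b·p₂ ≈ (0.181, -0.063, 0.981); φ = arcsin(p_z) ≈ 78.92°, λ = atan2(p_y, p_x) ≈ -19.25°.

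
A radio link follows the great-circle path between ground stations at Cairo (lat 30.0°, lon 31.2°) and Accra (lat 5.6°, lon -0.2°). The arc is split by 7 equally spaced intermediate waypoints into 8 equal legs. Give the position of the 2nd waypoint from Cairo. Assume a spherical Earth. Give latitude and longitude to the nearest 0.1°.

Write both endpoints as unit vectors p₁, p₂ with components (cos φ cos λ, cos φ sin λ, sin φ).
The central angle between the endpoints is δ = arccos(p₁·p₂) ≈ 0.669 rad (38.3°).
Interpolate at f = 2/8 with slerp weights a = sin((1−f)δ)/sin δ ≈ 0.775, b = sin(fδ)/sin δ ≈ 0.268.
p = a·p₁ + b·p₂ ≈ (0.842, 0.347, 0.414); φ = arcsin(p_z) ≈ 24.45°, λ = atan2(p_y, p_x) ≈ 22.41°.

≈ lat 24.5°, lon 22.4°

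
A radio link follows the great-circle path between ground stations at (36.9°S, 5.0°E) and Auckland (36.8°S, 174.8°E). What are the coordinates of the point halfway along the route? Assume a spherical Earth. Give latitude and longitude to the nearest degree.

≈ (83°S, 90°E)

The haversine formula gives a central angle δ ≈ 1.845 rad (105.7°) between the endpoints.
Interpolate at f = 1/2 with slerp weights a = sin((1−f)δ)/sin δ ≈ 0.828, b = sin(fδ)/sin δ ≈ 0.828.
p = a·p₁ + b·p₂ ≈ (-0.001, 0.118, -0.993); φ = arcsin(p_z) ≈ -83.24°, λ = atan2(p_y, p_x) ≈ 90.32°.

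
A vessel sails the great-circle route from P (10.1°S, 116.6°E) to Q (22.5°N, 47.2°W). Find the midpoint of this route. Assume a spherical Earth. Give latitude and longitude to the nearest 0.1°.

≈ (37.0°N, 47.3°E)

The haversine formula gives a central angle δ ≈ 2.795 rad (160.1°) between the endpoints.
Interpolate at f = 1/2 with slerp weights a = sin((1−f)δ)/sin δ ≈ 2.900, b = sin(fδ)/sin δ ≈ 2.900.
p = a·p₁ + b·p₂ ≈ (0.542, 0.587, 0.601); φ = arcsin(p_z) ≈ 36.96°, λ = atan2(p_y, p_x) ≈ 47.28°.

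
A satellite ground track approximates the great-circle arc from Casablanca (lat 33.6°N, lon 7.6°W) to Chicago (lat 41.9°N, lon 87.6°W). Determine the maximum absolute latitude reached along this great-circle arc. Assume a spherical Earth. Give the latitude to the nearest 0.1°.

≈ 46.0°N

The great circle lies in the plane with unit normal n̂ = (p₁ × p₂)/|p₁ × p₂|.
Here n̂_z ≈ -0.695; the vertex latitude is φ_max = arccos|n̂_z| ≈ 46.0°.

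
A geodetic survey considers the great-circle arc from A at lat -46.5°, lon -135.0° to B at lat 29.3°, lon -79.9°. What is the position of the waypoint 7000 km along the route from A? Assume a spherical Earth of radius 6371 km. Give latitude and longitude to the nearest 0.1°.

From cos δ = sin φ₁ sin φ₂ + cos φ₁ cos φ₂ cos Δλ, the central angle is δ ≈ 1.582 rad (90.7°). The total great-circle distance is δ·R ≈ 1.582 × 6371 ≈ 10081 km, so the target fraction is f = 7000/10081 ≈ 0.694.
Interpolate at f ≈ 0.694 with slerp weights a = sin((1−f)δ)/sin δ ≈ 0.465, b = sin(fδ)/sin δ ≈ 0.891.
p = a·p₁ + b·p₂ ≈ (-0.090, -0.991, 0.099); φ = arcsin(p_z) ≈ 5.66°, λ = atan2(p_y, p_x) ≈ -95.20°.

≈ lat 5.7°, lon -95.2°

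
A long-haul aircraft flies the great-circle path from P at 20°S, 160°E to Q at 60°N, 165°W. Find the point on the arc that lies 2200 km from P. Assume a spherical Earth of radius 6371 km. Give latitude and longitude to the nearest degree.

≈ 1°S, 166°E

Write both endpoints as unit vectors p₁, p₂ with components (cos φ cos λ, cos φ sin λ, sin φ).
The central angle between the endpoints is δ = arccos(p₁·p₂) ≈ 1.482 rad (84.9°). The total great-circle distance is δ·R ≈ 1.482 × 6371 ≈ 9442 km, so the target fraction is f = 2200/9442 ≈ 0.233.
Interpolate at f ≈ 0.233 with slerp weights a = sin((1−f)δ)/sin δ ≈ 0.911, b = sin(fδ)/sin δ ≈ 0.340.
p = a·p₁ + b·p₂ ≈ (-0.968, 0.249, -0.017); φ = arcsin(p_z) ≈ -0.99°, λ = atan2(p_y, p_x) ≈ 165.59°.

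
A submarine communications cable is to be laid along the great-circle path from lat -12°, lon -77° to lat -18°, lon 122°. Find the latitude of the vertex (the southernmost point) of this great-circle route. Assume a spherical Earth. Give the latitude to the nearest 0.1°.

≈ -58.5°

The great circle lies in the plane with unit normal n̂ = (p₁ × p₂)/|p₁ × p₂|.
Here n̂_z ≈ -0.523; the vertex latitude is φ_max = arccos|n̂_z| ≈ 58.5°.
Check via Clairaut: cos φ_max = |cos φ₁| · sin C = cos(12.0°)·sin(147.7°) ≈ 0.523, again giving ≈ 58.5°.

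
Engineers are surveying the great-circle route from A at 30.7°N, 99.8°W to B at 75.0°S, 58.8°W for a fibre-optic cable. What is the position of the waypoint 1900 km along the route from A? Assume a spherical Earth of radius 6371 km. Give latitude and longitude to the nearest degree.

Write both endpoints as unit vectors p₁, p₂ with components (cos φ cos λ, cos φ sin λ, sin φ).
The central angle between the endpoints is δ = arccos(p₁·p₂) ≈ 1.902 rad (109.0°). The total great-circle distance is δ·R ≈ 1.902 × 6371 ≈ 12118 km, so the target fraction is f = 1900/12118 ≈ 0.157.
Interpolate at f ≈ 0.157 with slerp weights a = sin((1−f)δ)/sin δ ≈ 1.057, b = sin(fδ)/sin δ ≈ 0.311.
p = a·p₁ + b·p₂ ≈ (-0.113, -0.964, 0.239); φ = arcsin(p_z) ≈ 13.86°, λ = atan2(p_y, p_x) ≈ -96.68°.

≈ 14°N, 97°W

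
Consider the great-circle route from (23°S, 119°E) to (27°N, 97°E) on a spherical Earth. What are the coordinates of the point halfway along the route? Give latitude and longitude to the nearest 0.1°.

Convert each endpoint to a unit vector on the sphere (x = cos φ cos λ, y = cos φ sin λ, z = sin φ).
The central angle between the endpoints is δ = arccos(p₁·p₂) ≈ 0.948 rad (54.3°).
Interpolate at f = 1/2 with slerp weights a = sin((1−f)δ)/sin δ ≈ 0.562, b = sin(fδ)/sin δ ≈ 0.562.
p = a·p₁ + b·p₂ ≈ (-0.312, 0.949, 0.036); φ = arcsin(p_z) ≈ 2.04°, λ = atan2(p_y, p_x) ≈ 108.18°.

≈ (2.0°N, 108.2°E)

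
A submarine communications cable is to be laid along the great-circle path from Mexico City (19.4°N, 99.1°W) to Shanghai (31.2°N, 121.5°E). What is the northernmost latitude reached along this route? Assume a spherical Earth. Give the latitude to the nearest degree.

≈ 54°N

The great circle lies in the plane with unit normal n̂ = (p₁ × p₂)/|p₁ × p₂|.
Here n̂_z ≈ -0.585; the vertex latitude is φ_max = arccos|n̂_z| ≈ 54.2°.
Check via Clairaut: cos φ_max = |cos φ₁| · sin C = cos(19.4°)·sin(38.3°) ≈ 0.585, again giving ≈ 54.2°.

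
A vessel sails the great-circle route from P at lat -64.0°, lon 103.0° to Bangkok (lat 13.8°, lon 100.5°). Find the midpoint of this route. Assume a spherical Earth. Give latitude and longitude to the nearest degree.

≈ lat -25°, lon 101°

Write both endpoints as unit vectors p₁, p₂ with components (cos φ cos λ, cos φ sin λ, sin φ).
The central angle between the endpoints is δ = arccos(p₁·p₂) ≈ 1.358 rad (77.8°).
Interpolate at f = 1/2 with slerp weights a = sin((1−f)δ)/sin δ ≈ 0.643, b = sin(fδ)/sin δ ≈ 0.643.
p = a·p₁ + b·p₂ ≈ (-0.177, 0.888, -0.424); φ = arcsin(p_z) ≈ -25.10°, λ = atan2(p_y, p_x) ≈ 101.28°.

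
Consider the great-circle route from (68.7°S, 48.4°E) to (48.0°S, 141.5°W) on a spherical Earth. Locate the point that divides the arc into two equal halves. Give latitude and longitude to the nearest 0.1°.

≈ (79.3°S, 152.8°W)

The haversine formula gives a central angle δ ≈ 1.101 rad (63.1°) between the endpoints.
Interpolate at f = 1/2 with slerp weights a = sin((1−f)δ)/sin δ ≈ 0.587, b = sin(fδ)/sin δ ≈ 0.587.
p = a·p₁ + b·p₂ ≈ (-0.166, -0.085, -0.983); φ = arcsin(p_z) ≈ -79.27°, λ = atan2(p_y, p_x) ≈ -152.84°.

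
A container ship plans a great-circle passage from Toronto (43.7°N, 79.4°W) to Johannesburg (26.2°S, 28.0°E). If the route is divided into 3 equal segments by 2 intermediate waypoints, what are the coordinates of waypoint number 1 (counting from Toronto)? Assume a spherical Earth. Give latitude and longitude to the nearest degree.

Write both endpoints as unit vectors p₁, p₂ with components (cos φ cos λ, cos φ sin λ, sin φ).
The central angle between the endpoints is δ = arccos(p₁·p₂) ≈ 2.093 rad (119.9°).
Interpolate at f = 1/3 with slerp weights a = sin((1−f)δ)/sin δ ≈ 1.136, b = sin(fδ)/sin δ ≈ 0.741.
p = a·p₁ + b·p₂ ≈ (0.738, -0.495, 0.458); φ = arcsin(p_z) ≈ 27.24°, λ = atan2(p_y, p_x) ≈ -33.84°.

≈ (27°N, 34°W)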